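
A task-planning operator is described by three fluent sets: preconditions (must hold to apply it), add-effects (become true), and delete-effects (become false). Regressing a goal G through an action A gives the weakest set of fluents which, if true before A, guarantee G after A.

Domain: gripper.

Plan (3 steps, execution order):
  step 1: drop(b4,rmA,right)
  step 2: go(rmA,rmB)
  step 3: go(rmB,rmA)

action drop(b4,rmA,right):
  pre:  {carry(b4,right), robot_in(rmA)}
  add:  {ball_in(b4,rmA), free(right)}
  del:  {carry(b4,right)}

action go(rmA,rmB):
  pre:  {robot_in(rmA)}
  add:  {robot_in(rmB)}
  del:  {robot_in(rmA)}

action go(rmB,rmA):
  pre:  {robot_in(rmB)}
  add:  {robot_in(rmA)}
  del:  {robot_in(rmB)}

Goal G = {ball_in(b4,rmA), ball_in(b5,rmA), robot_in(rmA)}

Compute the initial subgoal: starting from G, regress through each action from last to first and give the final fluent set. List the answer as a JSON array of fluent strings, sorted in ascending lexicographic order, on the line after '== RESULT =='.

Regress step by step:
  through step 3 (go(rmB,rmA)): drop {robot_in(rmA)}, keep {ball_in(b4,rmA), ball_in(b5,rmA)}, require {robot_in(rmB)}
    → {ball_in(b4,rmA), ball_in(b5,rmA), robot_in(rmB)}
  through step 2 (go(rmA,rmB)): drop {robot_in(rmB)}, keep {ball_in(b4,rmA), ball_in(b5,rmA)}, require {robot_in(rmA)}
    → {ball_in(b4,rmA), ball_in(b5,rmA), robot_in(rmA)}
  through step 1 (drop(b4,rmA,right)): drop {ball_in(b4,rmA)}, keep {ball_in(b5,rmA), robot_in(rmA)}, require {carry(b4,right), robot_in(rmA)}
    → {ball_in(b5,rmA), carry(b4,right), robot_in(rmA)}

== RESULT ==
["ball_in(b5,rmA)", "carry(b4,right)", "robot_in(rmA)"]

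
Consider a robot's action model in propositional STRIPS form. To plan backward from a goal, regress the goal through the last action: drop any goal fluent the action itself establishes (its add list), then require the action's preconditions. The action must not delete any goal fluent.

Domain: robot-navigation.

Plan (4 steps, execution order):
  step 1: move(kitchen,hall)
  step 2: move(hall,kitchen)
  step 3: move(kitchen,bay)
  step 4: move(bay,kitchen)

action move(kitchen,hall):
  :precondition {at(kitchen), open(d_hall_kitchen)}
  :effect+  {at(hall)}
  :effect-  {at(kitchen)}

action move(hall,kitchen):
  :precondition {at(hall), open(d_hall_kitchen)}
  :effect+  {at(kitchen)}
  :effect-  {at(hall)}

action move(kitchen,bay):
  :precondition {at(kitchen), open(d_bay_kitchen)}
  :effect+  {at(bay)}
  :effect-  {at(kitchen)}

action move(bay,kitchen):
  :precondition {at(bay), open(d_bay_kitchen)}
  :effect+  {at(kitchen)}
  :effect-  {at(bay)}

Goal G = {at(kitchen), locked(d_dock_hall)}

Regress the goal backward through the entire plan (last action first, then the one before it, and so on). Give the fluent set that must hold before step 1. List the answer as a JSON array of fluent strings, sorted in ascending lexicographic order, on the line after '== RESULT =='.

Regress step by step:
  through step 4 (move(bay,kitchen)): drop {at(kitchen)}, keep {locked(d_dock_hall)}, require {at(bay), open(d_bay_kitchen)}
    → {at(bay), locked(d_dock_hall), open(d_bay_kitchen)}
  through step 3 (move(kitchen,bay)): drop {at(bay)}, keep {locked(d_dock_hall), open(d_bay_kitchen)}, require {at(kitchen), open(d_bay_kitchen)}
    → {at(kitchen), locked(d_dock_hall), open(d_bay_kitchen)}
  through step 2 (move(hall,kitchen)): drop {at(kitchen)}, keep {locked(d_dock_hall), open(d_bay_kitchen)}, require {at(hall), open(d_hall_kitchen)}
    → {at(hall), locked(d_dock_hall), open(d_bay_kitchen), open(d_hall_kitchen)}
  through step 1 (move(kitchen,hall)): drop {at(hall)}, keep {locked(d_dock_hall), open(d_bay_kitchen), open(d_hall_kitchen)}, require {at(kitchen), open(d_hall_kitchen)}
    → {at(kitchen), locked(d_dock_hall), open(d_bay_kitchen), open(d_hall_kitchen)}

== RESULT ==
["at(kitchen)", "locked(d_dock_hall)", "open(d_bay_kitchen)", "open(d_hall_kitchen)"]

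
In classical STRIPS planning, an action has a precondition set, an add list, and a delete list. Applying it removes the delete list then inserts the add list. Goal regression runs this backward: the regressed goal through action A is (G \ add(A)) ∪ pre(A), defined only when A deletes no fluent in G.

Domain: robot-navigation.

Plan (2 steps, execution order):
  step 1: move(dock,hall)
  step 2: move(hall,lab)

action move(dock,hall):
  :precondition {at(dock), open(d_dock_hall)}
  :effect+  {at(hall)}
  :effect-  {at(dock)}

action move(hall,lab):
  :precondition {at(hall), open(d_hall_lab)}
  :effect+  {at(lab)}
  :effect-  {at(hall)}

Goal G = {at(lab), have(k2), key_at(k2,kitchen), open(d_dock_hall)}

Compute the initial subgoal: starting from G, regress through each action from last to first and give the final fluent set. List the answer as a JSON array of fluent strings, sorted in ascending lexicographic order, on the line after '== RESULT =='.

Work backward from the goal:
  through step 2 (move(hall,lab)): drop {at(lab)}, keep {have(k2), key_at(k2,kitchen), open(d_dock_hall)}, require {at(hall), open(d_hall_lab)}
    → {at(hall), have(k2), key_at(k2,kitchen), open(d_dock_hall), open(d_hall_lab)}
  through step 1 (move(dock,hall)): drop {at(hall)}, keep {have(k2), key_at(k2,kitchen), open(d_dock_hall), open(d_hall_lab)}, require {at(dock), open(d_dock_hall)}
    → {at(dock), have(k2), key_at(k2,kitchen), open(d_dock_hall), open(d_hall_lab)}

== RESULT ==
["at(dock)", "have(k2)", "key_at(k2,kitchen)", "open(d_dock_hall)", "open(d_hall_lab)"]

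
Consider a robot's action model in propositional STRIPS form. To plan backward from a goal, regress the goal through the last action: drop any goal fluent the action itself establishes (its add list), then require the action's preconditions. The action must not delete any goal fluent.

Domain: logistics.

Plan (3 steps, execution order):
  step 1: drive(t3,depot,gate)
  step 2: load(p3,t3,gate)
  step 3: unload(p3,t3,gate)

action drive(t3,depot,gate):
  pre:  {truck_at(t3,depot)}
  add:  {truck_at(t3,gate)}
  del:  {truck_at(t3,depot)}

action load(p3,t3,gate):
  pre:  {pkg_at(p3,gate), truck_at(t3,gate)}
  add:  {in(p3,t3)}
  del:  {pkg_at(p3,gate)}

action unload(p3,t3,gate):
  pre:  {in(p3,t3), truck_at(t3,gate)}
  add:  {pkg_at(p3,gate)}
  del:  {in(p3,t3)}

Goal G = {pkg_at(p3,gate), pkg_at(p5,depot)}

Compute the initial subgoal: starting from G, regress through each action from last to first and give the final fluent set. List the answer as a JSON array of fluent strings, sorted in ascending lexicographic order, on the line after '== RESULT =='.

Regress step by step:
  through step 3 (unload(p3,t3,gate)): drop {pkg_at(p3,gate)}, keep {pkg_at(p5,depot)}, require {in(p3,t3), truck_at(t3,gate)}
    → {in(p3,t3), pkg_at(p5,depot), truck_at(t3,gate)}
  through step 2 (load(p3,t3,gate)): drop {in(p3,t3)}, keep {pkg_at(p5,depot), truck_at(t3,gate)}, require {pkg_at(p3,gate), truck_at(t3,gate)}
    → {pkg_at(p3,gate), pkg_at(p5,depot), truck_at(t3,gate)}
  through step 1 (drive(t3,depot,gate)): drop {truck_at(t3,gate)}, keep {pkg_at(p3,gate), pkg_at(p5,depot)}, require {truck_at(t3,depot)}
    → {pkg_at(p3,gate), pkg_at(p5,depot), truck_at(t3,depot)}

== RESULT ==
["pkg_at(p3,gate)", "pkg_at(p5,depot)", "truck_at(t3,depot)"]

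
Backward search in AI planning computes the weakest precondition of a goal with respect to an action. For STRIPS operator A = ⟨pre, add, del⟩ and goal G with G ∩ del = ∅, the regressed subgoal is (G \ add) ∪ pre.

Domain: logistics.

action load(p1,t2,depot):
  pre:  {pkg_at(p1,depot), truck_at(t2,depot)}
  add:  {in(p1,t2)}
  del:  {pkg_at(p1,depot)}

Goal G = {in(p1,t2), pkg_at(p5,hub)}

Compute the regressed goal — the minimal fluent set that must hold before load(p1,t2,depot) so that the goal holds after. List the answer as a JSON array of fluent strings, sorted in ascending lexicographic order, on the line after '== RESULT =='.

Regress:
  G ∩ del = {}  (empty — regression defined)
  G \ add = {in(p1,t2), pkg_at(p5,hub)} \ {in(p1,t2)} = {pkg_at(p5,hub)}
  ∪ pre   = {pkg_at(p5,hub)} ∪ {pkg_at(p1,depot), truck_at(t2,depot)}
          = {pkg_at(p1,depot), pkg_at(p5,hub), truck_at(t2,depot)}

== RESULT ==
["pkg_at(p1,depot)", "pkg_at(p5,hub)", "truck_at(t2,depot)"]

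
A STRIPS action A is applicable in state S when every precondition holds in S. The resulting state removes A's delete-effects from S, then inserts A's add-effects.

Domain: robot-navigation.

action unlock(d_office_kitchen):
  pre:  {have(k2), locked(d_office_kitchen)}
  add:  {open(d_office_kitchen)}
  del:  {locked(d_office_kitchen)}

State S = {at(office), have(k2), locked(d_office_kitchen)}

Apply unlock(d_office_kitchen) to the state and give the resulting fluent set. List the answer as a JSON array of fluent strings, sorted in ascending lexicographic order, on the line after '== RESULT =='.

Progress:
  pre ⊆ S: {have(k2), locked(d_office_kitchen)} ⊆ S  — applicable
  S \ del = {at(office), have(k2)}
  ∪ add   = {at(office), have(k2), open(d_office_kitchen)}

== RESULT ==
["at(office)", "have(k2)", "open(d_office_kitchen)"]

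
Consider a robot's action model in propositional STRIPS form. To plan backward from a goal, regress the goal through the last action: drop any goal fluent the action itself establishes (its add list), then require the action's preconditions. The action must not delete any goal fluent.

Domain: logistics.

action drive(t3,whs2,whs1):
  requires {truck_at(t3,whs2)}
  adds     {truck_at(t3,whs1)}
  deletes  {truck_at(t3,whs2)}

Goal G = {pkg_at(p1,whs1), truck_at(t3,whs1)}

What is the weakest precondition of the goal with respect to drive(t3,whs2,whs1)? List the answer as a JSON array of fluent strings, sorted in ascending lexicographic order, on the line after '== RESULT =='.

Regress:
  G ∩ del = {}  (empty — regression defined)
  G \ add = {pkg_at(p1,whs1), truck_at(t3,whs1)} \ {truck_at(t3,whs1)} = {pkg_at(p1,whs1)}
  ∪ pre   = {pkg_at(p1,whs1)} ∪ {truck_at(t3,whs2)}
          = {pkg_at(p1,whs1), truck_at(t3,whs2)}

== RESULT ==
["pkg_at(p1,whs1)", "truck_at(t3,whs2)"]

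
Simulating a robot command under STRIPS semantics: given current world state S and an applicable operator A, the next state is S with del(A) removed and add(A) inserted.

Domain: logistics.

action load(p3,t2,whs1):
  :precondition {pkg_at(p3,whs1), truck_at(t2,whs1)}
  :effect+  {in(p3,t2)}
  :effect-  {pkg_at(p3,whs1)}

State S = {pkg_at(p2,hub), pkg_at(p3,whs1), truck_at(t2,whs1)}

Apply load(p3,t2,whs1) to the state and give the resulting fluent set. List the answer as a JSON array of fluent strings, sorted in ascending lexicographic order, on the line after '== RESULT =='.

Compute (S \ del) ∪ add:
  pre ⊆ S: {pkg_at(p3,whs1), truck_at(t2,whs1)} ⊆ S  — applicable
  S \ del = {pkg_at(p2,hub), truck_at(t2,whs1)}
  ∪ add   = {in(p3,t2), pkg_at(p2,hub), truck_at(t2,whs1)}

== RESULT ==
["in(p3,t2)", "pkg_at(p2,hub)", "truck_at(t2,whs1)"]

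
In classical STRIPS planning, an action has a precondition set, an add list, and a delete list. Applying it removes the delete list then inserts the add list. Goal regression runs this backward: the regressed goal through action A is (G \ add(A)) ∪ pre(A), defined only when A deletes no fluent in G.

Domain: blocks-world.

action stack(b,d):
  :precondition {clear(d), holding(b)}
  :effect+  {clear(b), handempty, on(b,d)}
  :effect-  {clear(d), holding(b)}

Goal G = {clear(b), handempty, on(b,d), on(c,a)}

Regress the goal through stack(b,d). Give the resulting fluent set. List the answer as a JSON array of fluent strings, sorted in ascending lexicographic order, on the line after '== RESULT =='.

Compute (G \ add) ∪ pre:
  G ∩ del = {}  (empty — regression defined)
  G \ add = {clear(b), handempty, on(b,d), on(c,a)} \ {clear(b), handempty, on(b,d)} = {on(c,a)}
  ∪ pre   = {on(c,a)} ∪ {clear(d), holding(b)}
          = {clear(d), holding(b), on(c,a)}

== RESULT ==
["clear(d)", "holding(b)", "on(c,a)"]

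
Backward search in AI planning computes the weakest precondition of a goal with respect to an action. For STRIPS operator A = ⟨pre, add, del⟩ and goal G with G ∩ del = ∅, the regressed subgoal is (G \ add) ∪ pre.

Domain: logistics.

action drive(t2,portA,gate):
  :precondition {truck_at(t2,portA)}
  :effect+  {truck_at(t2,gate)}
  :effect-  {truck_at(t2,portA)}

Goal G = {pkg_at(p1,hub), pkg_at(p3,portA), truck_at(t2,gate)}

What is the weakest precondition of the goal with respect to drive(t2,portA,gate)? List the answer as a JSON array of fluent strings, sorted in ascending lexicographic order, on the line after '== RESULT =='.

Regress:
  G ∩ del = {}  (empty — regression defined)
  G \ add = {pkg_at(p1,hub), pkg_at(p3,portA), truck_at(t2,gate)} \ {truck_at(t2,gate)} = {pkg_at(p1,hub), pkg_at(p3,portA)}
  ∪ pre   = {pkg_at(p1,hub), pkg_at(p3,portA)} ∪ {truck_at(t2,portA)}
          = {pkg_at(p1,hub), pkg_at(p3,portA), truck_at(t2,portA)}

== RESULT ==
["pkg_at(p1,hub)", "pkg_at(p3,portA)", "truck_at(t2,portA)"]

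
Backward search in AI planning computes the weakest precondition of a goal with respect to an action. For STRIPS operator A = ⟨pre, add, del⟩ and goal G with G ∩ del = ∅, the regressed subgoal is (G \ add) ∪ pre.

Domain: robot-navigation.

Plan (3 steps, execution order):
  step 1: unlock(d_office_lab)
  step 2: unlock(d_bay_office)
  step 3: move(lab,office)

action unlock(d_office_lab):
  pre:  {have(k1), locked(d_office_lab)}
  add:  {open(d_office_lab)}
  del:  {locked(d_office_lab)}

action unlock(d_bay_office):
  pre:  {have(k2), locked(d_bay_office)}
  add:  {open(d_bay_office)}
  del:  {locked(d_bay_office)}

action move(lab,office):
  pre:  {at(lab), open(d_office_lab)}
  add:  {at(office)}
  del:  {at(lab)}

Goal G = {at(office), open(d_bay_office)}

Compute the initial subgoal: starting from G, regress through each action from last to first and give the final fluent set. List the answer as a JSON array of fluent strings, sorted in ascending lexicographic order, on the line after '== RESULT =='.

Regress step by step:
  through step 3 (move(lab,office)): drop {at(office)}, keep {open(d_bay_office)}, require {at(lab), open(d_office_lab)}
    → {at(lab), open(d_bay_office), open(d_office_lab)}
  through step 2 (unlock(d_bay_office)): drop {open(d_bay_office)}, keep {at(lab), open(d_office_lab)}, require {have(k2), locked(d_bay_office)}
    → {at(lab), have(k2), locked(d_bay_office), open(d_office_lab)}
  through step 1 (unlock(d_office_lab)): drop {open(d_office_lab)}, keep {at(lab), have(k2), locked(d_bay_office)}, require {have(k1), locked(d_office_lab)}
    → {at(lab), have(k1), have(k2), locked(d_bay_office), locked(d_office_lab)}

== RESULT ==
["at(lab)", "have(k1)", "have(k2)", "locked(d_bay_office)", "locked(d_office_lab)"]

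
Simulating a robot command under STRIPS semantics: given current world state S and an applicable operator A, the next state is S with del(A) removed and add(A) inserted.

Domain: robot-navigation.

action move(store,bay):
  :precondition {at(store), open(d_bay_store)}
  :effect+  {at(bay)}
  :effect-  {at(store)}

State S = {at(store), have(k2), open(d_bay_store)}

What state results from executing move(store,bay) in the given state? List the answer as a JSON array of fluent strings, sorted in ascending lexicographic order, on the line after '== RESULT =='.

Progress:
  pre ⊆ S: {at(store), open(d_bay_store)} ⊆ S  — applicable
  S \ del = {have(k2), open(d_bay_store)}
  ∪ add   = {at(bay), have(k2), open(d_bay_store)}

== RESULT ==
["at(bay)", "have(k2)", "open(d_bay_store)"]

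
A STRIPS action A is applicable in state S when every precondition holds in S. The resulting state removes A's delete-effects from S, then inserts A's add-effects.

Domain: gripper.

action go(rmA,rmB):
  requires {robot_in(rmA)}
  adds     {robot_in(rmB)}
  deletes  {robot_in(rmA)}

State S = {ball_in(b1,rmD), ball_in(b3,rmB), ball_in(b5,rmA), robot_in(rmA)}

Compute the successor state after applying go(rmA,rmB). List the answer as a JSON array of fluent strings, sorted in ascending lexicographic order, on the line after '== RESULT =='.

Compute (S \ del) ∪ add:
  pre ⊆ S: {robot_in(rmA)} ⊆ S  — applicable
  S \ del = {ball_in(b1,rmD), ball_in(b3,rmB), ball_in(b5,rmA)}
  ∪ add   = {ball_in(b1,rmD), ball_in(b3,rmB), ball_in(b5,rmA), robot_in(rmB)}

== RESULT ==
["ball_in(b1,rmD)", "ball_in(b3,rmB)", "ball_in(b5,rmA)", "robot_in(rmB)"]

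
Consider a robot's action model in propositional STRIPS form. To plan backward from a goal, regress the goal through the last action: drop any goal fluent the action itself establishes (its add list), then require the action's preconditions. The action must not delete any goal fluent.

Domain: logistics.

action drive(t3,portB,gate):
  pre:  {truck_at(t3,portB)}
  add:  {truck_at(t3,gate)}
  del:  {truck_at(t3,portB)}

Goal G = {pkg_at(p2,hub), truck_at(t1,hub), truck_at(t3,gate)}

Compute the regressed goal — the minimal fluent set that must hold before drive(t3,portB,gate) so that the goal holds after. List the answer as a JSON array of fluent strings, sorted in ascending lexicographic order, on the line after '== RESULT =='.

Regress:
  G ∩ del = {}  (empty — regression defined)
  G \ add = {pkg_at(p2,hub), truck_at(t1,hub), truck_at(t3,gate)} \ {truck_at(t3,gate)} = {pkg_at(p2,hub), truck_at(t1,hub)}
  ∪ pre   = {pkg_at(p2,hub), truck_at(t1,hub)} ∪ {truck_at(t3,portB)}
          = {pkg_at(p2,hub), truck_at(t1,hub), truck_at(t3,portB)}

== RESULT ==
["pkg_at(p2,hub)", "truck_at(t1,hub)", "truck_at(t3,portB)"]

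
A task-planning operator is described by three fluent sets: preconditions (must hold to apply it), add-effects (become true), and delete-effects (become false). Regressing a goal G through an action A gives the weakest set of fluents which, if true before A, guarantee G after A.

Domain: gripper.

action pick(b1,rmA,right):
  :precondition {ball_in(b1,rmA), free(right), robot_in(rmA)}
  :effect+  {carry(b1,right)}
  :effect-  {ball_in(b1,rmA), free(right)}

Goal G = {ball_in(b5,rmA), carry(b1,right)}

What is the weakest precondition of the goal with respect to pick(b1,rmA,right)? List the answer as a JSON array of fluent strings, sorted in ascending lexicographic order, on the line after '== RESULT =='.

Compute (G \ add) ∪ pre:
  G ∩ del = {}  (empty — regression defined)
  G \ add = {ball_in(b5,rmA), carry(b1,right)} \ {carry(b1,right)} = {ball_in(b5,rmA)}
  ∪ pre   = {ball_in(b5,rmA)} ∪ {ball_in(b1,rmA), free(right), robot_in(rmA)}
          = {ball_in(b1,rmA), ball_in(b5,rmA), free(right), robot_in(rmA)}

== RESULT ==
["ball_in(b1,rmA)", "ball_in(b5,rmA)", "free(right)", "robot_in(rmA)"]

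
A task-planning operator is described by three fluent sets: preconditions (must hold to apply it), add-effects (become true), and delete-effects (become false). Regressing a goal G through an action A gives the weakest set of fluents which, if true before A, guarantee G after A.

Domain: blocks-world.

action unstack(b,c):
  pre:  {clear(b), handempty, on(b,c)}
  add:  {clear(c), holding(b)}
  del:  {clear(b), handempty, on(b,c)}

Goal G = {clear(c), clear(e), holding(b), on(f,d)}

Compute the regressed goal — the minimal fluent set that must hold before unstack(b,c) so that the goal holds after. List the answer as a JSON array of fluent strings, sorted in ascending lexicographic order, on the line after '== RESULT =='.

Regress:
  G ∩ del = {}  (empty — regression defined)
  G \ add = {clear(c), clear(e), holding(b), on(f,d)} \ {clear(c), holding(b)} = {clear(e), on(f,d)}
  ∪ pre   = {clear(e), on(f,d)} ∪ {clear(b), handempty, on(b,c)}
          = {clear(b), clear(e), handempty, on(b,c), on(f,d)}

== RESULT ==
["clear(b)", "clear(e)", "handempty", "on(b,c)", "on(f,d)"]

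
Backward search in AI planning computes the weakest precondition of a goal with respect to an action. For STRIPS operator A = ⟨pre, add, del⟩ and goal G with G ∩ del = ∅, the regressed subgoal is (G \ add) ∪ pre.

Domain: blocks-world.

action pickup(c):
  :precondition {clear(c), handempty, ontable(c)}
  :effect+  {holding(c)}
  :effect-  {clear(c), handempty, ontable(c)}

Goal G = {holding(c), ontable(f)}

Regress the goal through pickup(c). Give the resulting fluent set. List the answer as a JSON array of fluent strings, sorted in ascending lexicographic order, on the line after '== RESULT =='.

Regress:
  G ∩ del = {}  (empty — regression defined)
  G \ add = {holding(c), ontable(f)} \ {holding(c)} = {ontable(f)}
  ∪ pre   = {ontable(f)} ∪ {clear(c), handempty, ontable(c)}
          = {clear(c), handempty, ontable(c), ontable(f)}

== RESULT ==
["clear(c)", "handempty", "ontable(c)", "ontable(f)"]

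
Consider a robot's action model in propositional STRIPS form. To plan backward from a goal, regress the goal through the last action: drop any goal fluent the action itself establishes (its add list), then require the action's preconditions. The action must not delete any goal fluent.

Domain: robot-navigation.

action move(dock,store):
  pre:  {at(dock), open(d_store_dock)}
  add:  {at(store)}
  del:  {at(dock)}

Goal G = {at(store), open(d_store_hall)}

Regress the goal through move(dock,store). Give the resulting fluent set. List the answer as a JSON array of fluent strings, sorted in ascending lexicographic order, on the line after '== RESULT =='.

Regress:
  G ∩ del = {}  (empty — regression defined)
  G \ add = {at(store), open(d_store_hall)} \ {at(store)} = {open(d_store_hall)}
  ∪ pre   = {open(d_store_hall)} ∪ {at(dock), open(d_store_dock)}
          = {at(dock), open(d_store_dock), open(d_store_hall)}

== RESULT ==
["at(dock)", "open(d_store_dock)", "open(d_store_hall)"]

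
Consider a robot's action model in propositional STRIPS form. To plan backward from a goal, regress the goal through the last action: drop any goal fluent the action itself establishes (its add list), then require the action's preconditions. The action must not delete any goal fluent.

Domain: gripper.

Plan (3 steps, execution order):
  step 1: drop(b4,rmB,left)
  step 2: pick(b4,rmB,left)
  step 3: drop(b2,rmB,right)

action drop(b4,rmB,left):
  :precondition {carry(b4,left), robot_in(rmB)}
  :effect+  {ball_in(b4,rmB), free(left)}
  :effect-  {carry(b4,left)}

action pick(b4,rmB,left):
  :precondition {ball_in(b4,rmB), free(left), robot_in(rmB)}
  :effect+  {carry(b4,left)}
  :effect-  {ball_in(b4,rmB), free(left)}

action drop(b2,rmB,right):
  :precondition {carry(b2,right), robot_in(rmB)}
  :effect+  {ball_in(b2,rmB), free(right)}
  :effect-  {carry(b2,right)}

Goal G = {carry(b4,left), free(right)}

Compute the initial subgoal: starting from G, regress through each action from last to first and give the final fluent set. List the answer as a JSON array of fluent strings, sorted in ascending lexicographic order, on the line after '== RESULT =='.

Work backward from the goal:
  through step 3 (drop(b2,rmB,right)): drop {free(right)}, keep {carry(b4,left)}, require {carry(b2,right), robot_in(rmB)}
    → {carry(b2,right), carry(b4,left), robot_in(rmB)}
  through step 2 (pick(b4,rmB,left)): drop {carry(b4,left)}, keep {carry(b2,right), robot_in(rmB)}, require {ball_in(b4,rmB), free(left), robot_in(rmB)}
    → {ball_in(b4,rmB), carry(b2,right), free(left), robot_in(rmB)}
  through step 1 (drop(b4,rmB,left)): drop {ball_in(b4,rmB), free(left)}, keep {carry(b2,right), robot_in(rmB)}, require {carry(b4,left), robot_in(rmB)}
    → {carry(b2,right), carry(b4,left), robot_in(rmB)}

== RESULT ==
["carry(b2,right)", "carry(b4,left)", "robot_in(rmB)"]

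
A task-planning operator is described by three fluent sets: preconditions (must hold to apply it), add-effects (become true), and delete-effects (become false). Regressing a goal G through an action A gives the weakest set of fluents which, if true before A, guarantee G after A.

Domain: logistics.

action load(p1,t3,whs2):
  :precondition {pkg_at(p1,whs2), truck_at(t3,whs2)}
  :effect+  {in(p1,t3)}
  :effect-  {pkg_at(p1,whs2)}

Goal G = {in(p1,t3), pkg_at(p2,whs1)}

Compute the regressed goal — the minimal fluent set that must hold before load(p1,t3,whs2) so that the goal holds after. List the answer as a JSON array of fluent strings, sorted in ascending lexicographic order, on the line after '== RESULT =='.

Regress:
  G ∩ del = {}  (empty — regression defined)
  G \ add = {in(p1,t3), pkg_at(p2,whs1)} \ {in(p1,t3)} = {pkg_at(p2,whs1)}
  ∪ pre   = {pkg_at(p2,whs1)} ∪ {pkg_at(p1,whs2), truck_at(t3,whs2)}
          = {pkg_at(p1,whs2), pkg_at(p2,whs1), truck_at(t3,whs2)}

== RESULT ==
["pkg_at(p1,whs2)", "pkg_at(p2,whs1)", "truck_at(t3,whs2)"]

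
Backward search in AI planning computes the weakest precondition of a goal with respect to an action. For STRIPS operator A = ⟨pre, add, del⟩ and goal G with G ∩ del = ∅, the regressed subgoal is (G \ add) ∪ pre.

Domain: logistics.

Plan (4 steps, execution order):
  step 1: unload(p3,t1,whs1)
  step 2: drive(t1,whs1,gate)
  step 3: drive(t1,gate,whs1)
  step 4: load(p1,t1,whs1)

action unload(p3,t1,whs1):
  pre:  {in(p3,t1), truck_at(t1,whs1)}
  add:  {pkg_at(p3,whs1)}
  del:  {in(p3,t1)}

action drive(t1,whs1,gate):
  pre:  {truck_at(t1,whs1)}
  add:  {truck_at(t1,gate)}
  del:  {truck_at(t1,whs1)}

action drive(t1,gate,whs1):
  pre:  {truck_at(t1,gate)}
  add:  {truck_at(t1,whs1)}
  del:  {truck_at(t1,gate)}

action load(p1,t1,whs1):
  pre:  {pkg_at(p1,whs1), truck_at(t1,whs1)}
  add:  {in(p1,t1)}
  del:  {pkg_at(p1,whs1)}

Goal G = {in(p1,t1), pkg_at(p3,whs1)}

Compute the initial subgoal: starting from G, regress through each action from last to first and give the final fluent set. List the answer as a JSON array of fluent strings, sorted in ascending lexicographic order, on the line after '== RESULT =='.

Work backward from the goal:
  through step 4 (load(p1,t1,whs1)): drop {in(p1,t1)}, keep {pkg_at(p3,whs1)}, require {pkg_at(p1,whs1), truck_at(t1,whs1)}
    → {pkg_at(p1,whs1), pkg_at(p3,whs1), truck_at(t1,whs1)}
  through step 3 (drive(t1,gate,whs1)): drop {truck_at(t1,whs1)}, keep {pkg_at(p1,whs1), pkg_at(p3,whs1)}, require {truck_at(t1,gate)}
    → {pkg_at(p1,whs1), pkg_at(p3,whs1), truck_at(t1,gate)}
  through step 2 (drive(t1,whs1,gate)): drop {truck_at(t1,gate)}, keep {pkg_at(p1,whs1), pkg_at(p3,whs1)}, require {truck_at(t1,whs1)}
    → {pkg_at(p1,whs1), pkg_at(p3,whs1), truck_at(t1,whs1)}
  through step 1 (unload(p3,t1,whs1)): drop {pkg_at(p3,whs1)}, keep {pkg_at(p1,whs1), truck_at(t1,whs1)}, require {in(p3,t1), truck_at(t1,whs1)}
    → {in(p3,t1), pkg_at(p1,whs1), truck_at(t1,whs1)}

== RESULT ==
["in(p3,t1)", "pkg_at(p1,whs1)", "truck_at(t1,whs1)"]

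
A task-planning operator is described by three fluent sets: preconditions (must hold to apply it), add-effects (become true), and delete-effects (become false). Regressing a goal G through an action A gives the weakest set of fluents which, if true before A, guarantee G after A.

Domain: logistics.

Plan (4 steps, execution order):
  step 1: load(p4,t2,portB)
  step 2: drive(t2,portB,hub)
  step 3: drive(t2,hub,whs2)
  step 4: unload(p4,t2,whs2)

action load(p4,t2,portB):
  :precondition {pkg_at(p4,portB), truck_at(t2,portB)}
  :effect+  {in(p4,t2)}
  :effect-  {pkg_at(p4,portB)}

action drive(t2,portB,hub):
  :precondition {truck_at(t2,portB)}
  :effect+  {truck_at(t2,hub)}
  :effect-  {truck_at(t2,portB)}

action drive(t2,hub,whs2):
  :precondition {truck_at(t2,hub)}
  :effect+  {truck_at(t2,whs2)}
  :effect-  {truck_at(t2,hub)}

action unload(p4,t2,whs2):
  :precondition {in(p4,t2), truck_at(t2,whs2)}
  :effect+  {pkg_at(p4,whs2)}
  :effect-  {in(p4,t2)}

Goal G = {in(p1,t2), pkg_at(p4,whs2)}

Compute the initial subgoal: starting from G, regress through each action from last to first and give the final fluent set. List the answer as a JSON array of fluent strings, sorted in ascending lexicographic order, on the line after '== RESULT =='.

Regress step by step:
  through step 4 (unload(p4,t2,whs2)): drop {pkg_at(p4,whs2)}, keep {in(p1,t2)}, require {in(p4,t2), truck_at(t2,whs2)}
    → {in(p1,t2), in(p4,t2), truck_at(t2,whs2)}
  through step 3 (drive(t2,hub,whs2)): drop {truck_at(t2,whs2)}, keep {in(p1,t2), in(p4,t2)}, require {truck_at(t2,hub)}
    → {in(p1,t2), in(p4,t2), truck_at(t2,hub)}
  through step 2 (drive(t2,portB,hub)): drop {truck_at(t2,hub)}, keep {in(p1,t2), in(p4,t2)}, require {truck_at(t2,portB)}
    → {in(p1,t2), in(p4,t2), truck_at(t2,portB)}
  through step 1 (load(p4,t2,portB)): drop {in(p4,t2)}, keep {in(p1,t2), truck_at(t2,portB)}, require {pkg_at(p4,portB), truck_at(t2,portB)}
    → {in(p1,t2), pkg_at(p4,portB), truck_at(t2,portB)}

== RESULT ==
["in(p1,t2)", "pkg_at(p4,portB)", "truck_at(t2,portB)"]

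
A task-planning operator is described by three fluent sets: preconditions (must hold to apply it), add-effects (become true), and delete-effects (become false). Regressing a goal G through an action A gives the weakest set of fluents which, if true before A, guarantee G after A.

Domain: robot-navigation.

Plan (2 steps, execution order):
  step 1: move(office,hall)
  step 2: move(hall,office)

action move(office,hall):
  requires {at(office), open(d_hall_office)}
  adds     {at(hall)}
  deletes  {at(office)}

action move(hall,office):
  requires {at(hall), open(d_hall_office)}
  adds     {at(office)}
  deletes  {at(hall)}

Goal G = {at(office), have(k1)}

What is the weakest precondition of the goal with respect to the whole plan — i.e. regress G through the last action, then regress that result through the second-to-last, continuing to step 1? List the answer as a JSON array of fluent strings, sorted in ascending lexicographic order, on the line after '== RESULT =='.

Regress step by step:
  through step 2 (move(hall,office)): drop {at(office)}, keep {have(k1)}, require {at(hall), open(d_hall_office)}
    → {at(hall), have(k1), open(d_hall_office)}
  through step 1 (move(office,hall)): drop {at(hall)}, keep {have(k1), open(d_hall_office)}, require {at(office), open(d_hall_office)}
    → {at(office), have(k1), open(d_hall_office)}

== RESULT ==
["at(office)", "have(k1)", "open(d_hall_office)"]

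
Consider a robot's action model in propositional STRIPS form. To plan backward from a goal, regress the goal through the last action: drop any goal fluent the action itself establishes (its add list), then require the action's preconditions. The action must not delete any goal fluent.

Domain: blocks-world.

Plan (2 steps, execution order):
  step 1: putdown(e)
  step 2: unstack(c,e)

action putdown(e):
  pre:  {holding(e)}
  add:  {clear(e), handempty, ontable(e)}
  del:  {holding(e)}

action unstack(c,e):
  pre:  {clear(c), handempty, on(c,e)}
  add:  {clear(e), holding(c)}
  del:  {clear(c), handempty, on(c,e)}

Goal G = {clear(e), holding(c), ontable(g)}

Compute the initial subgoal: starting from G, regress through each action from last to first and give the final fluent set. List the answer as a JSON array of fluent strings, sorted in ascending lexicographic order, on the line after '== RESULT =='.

Work backward from the goal:
  through step 2 (unstack(c,e)): drop {clear(e), holding(c)}, keep {ontable(g)}, require {clear(c), handempty, on(c,e)}
    → {clear(c), handempty, on(c,e), ontable(g)}
  through step 1 (putdown(e)): drop {handempty}, keep {clear(c), on(c,e), ontable(g)}, require {holding(e)}
    → {clear(c), holding(e), on(c,e), ontable(g)}

== RESULT ==
["clear(c)", "holding(e)", "on(c,e)", "ontable(g)"]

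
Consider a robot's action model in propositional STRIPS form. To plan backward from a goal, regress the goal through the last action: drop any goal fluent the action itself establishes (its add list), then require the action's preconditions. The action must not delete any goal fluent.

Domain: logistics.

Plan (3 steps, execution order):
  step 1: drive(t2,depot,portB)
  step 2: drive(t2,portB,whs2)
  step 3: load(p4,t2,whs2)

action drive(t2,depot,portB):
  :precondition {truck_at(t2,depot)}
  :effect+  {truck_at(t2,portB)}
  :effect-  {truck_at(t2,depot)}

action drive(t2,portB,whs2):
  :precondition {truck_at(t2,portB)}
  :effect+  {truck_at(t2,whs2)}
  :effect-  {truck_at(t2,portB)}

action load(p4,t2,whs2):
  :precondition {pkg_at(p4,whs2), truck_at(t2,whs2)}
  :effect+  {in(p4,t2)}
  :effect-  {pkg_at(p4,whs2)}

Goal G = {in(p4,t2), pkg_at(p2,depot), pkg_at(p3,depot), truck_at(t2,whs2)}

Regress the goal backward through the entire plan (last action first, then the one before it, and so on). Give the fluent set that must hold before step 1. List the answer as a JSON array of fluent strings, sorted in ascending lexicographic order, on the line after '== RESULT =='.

Work backward from the goal:
  through step 3 (load(p4,t2,whs2)): drop {in(p4,t2)}, keep {pkg_at(p2,depot), pkg_at(p3,depot), truck_at(t2,whs2)}, require {pkg_at(p4,whs2), truck_at(t2,whs2)}
    → {pkg_at(p2,depot), pkg_at(p3,depot), pkg_at(p4,whs2), truck_at(t2,whs2)}
  through step 2 (drive(t2,portB,whs2)): drop {truck_at(t2,whs2)}, keep {pkg_at(p2,depot), pkg_at(p3,depot), pkg_at(p4,whs2)}, require {truck_at(t2,portB)}
    → {pkg_at(p2,depot), pkg_at(p3,depot), pkg_at(p4,whs2), truck_at(t2,portB)}
  through step 1 (drive(t2,depot,portB)): drop {truck_at(t2,portB)}, keep {pkg_at(p2,depot), pkg_at(p3,depot), pkg_at(p4,whs2)}, require {truck_at(t2,depot)}
    → {pkg_at(p2,depot), pkg_at(p3,depot), pkg_at(p4,whs2), truck_at(t2,depot)}

== RESULT ==
["pkg_at(p2,depot)", "pkg_at(p3,depot)", "pkg_at(p4,whs2)", "truck_at(t2,depot)"]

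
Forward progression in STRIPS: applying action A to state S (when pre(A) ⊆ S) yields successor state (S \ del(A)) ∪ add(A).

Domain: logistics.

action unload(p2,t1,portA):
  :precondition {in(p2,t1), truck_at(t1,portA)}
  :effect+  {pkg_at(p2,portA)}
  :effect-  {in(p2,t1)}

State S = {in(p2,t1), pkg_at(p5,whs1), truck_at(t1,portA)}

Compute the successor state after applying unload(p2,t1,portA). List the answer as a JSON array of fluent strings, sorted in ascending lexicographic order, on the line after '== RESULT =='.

Compute (S \ del) ∪ add:
  pre ⊆ S: {in(p2,t1), truck_at(t1,portA)} ⊆ S  — applicable
  S \ del = {pkg_at(p5,whs1), truck_at(t1,portA)}
  ∪ add   = {pkg_at(p2,portA), pkg_at(p5,whs1), truck_at(t1,portA)}

== RESULT ==
["pkg_at(p2,portA)", "pkg_at(p5,whs1)", "truck_at(t1,portA)"]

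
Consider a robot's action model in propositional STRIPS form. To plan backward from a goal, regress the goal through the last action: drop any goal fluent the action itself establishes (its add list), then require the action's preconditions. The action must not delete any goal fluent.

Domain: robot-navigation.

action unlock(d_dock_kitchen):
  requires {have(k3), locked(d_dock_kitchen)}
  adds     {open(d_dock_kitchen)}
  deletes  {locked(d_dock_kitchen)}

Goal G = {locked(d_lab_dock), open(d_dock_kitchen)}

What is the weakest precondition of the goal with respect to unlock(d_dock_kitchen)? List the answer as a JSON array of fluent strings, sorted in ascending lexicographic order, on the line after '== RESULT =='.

Regress:
  G ∩ del = {}  (empty — regression defined)
  G \ add = {locked(d_lab_dock), open(d_dock_kitchen)} \ {open(d_dock_kitchen)} = {locked(d_lab_dock)}
  ∪ pre   = {locked(d_lab_dock)} ∪ {have(k3), locked(d_dock_kitchen)}
          = {have(k3), locked(d_dock_kitchen), locked(d_lab_dock)}

== RESULT ==
["have(k3)", "locked(d_dock_kitchen)", "locked(d_lab_dock)"]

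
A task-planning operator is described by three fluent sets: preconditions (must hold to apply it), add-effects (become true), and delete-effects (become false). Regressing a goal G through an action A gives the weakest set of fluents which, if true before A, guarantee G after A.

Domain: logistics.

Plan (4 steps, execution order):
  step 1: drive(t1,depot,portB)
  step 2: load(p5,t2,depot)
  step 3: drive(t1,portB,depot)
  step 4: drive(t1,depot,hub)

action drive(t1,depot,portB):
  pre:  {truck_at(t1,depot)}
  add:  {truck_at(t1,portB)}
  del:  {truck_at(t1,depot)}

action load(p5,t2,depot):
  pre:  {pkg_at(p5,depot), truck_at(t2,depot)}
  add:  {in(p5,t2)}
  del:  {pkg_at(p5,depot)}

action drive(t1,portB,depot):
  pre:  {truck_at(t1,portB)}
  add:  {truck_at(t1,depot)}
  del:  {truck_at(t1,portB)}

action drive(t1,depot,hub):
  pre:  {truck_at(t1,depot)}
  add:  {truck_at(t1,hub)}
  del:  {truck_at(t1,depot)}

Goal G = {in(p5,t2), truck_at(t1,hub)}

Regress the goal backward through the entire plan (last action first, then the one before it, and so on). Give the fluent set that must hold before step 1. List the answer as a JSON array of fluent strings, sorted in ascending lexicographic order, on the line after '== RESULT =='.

Work backward from the goal:
  through step 4 (drive(t1,depot,hub)): drop {truck_at(t1,hub)}, keep {in(p5,t2)}, require {truck_at(t1,depot)}
    → {in(p5,t2), truck_at(t1,depot)}
  through step 3 (drive(t1,portB,depot)): drop {truck_at(t1,depot)}, keep {in(p5,t2)}, require {truck_at(t1,portB)}
    → {in(p5,t2), truck_at(t1,portB)}
  through step 2 (load(p5,t2,depot)): drop {in(p5,t2)}, keep {truck_at(t1,portB)}, require {pkg_at(p5,depot), truck_at(t2,depot)}
    → {pkg_at(p5,depot), truck_at(t1,portB), truck_at(t2,depot)}
  through step 1 (drive(t1,depot,portB)): drop {truck_at(t1,portB)}, keep {pkg_at(p5,depot), truck_at(t2,depot)}, require {truck_at(t1,depot)}
    → {pkg_at(p5,depot), truck_at(t1,depot), truck_at(t2,depot)}

== RESULT ==
["pkg_at(p5,depot)", "truck_at(t1,depot)", "truck_at(t2,depot)"]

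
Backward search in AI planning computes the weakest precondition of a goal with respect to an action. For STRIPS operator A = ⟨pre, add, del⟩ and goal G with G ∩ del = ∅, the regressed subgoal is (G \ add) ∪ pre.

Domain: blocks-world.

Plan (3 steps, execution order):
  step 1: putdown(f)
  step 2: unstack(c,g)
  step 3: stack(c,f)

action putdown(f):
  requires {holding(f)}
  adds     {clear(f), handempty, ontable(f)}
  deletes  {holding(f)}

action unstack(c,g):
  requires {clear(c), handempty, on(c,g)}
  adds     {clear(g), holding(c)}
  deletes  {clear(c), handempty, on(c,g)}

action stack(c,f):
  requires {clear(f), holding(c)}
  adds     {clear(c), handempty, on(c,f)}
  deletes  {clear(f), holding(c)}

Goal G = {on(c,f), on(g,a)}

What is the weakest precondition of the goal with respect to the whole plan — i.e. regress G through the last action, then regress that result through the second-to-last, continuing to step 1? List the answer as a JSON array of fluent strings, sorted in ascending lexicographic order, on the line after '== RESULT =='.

Regress step by step:
  through step 3 (stack(c,f)): drop {on(c,f)}, keep {on(g,a)}, require {clear(f), holding(c)}
    → {clear(f), holding(c), on(g,a)}
  through step 2 (unstack(c,g)): drop {holding(c)}, keep {clear(f), on(g,a)}, require {clear(c), handempty, on(c,g)}
    → {clear(c), clear(f), handempty, on(c,g), on(g,a)}
  through step 1 (putdown(f)): drop {clear(f), handempty}, keep {clear(c), on(c,g), on(g,a)}, require {holding(f)}
    → {clear(c), holding(f), on(c,g), on(g,a)}

== RESULT ==
["clear(c)", "holding(f)", "on(c,g)", "on(g,a)"]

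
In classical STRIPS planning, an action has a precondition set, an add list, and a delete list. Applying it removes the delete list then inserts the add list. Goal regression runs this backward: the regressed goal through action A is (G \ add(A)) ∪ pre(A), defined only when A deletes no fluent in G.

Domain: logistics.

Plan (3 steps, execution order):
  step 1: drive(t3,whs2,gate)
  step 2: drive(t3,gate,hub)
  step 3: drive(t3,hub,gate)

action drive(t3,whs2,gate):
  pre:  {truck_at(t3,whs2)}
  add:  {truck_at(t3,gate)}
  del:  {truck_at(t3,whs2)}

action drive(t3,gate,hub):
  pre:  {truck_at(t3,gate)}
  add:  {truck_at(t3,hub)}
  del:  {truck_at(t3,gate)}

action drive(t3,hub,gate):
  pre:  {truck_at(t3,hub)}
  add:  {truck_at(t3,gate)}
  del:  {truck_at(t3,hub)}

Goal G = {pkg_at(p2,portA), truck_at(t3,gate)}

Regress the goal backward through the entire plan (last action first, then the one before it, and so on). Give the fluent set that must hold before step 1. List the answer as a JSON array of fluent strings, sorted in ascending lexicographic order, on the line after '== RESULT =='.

Work backward from the goal:
  through step 3 (drive(t3,hub,gate)): drop {truck_at(t3,gate)}, keep {pkg_at(p2,portA)}, require {truck_at(t3,hub)}
    → {pkg_at(p2,portA), truck_at(t3,hub)}
  through step 2 (drive(t3,gate,hub)): drop {truck_at(t3,hub)}, keep {pkg_at(p2,portA)}, require {truck_at(t3,gate)}
    → {pkg_at(p2,portA), truck_at(t3,gate)}
  through step 1 (drive(t3,whs2,gate)): drop {truck_at(t3,gate)}, keep {pkg_at(p2,portA)}, require {truck_at(t3,whs2)}
    → {pkg_at(p2,portA), truck_at(t3,whs2)}

== RESULT ==
["pkg_at(p2,portA)", "truck_at(t3,whs2)"]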